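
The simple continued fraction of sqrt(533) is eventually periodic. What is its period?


Run the CF algorithm for sqrt(533).
a_0 = floor(sqrt(533)) = 23; set m_0=0, q_0=1.
Recurrence: m' = q*a - m,  q' = (d - m'^2)/q,  a' = floor((a_0 + m')/q').
  step 1: m=23, q=4, a=11
  step 2: m=21, q=23, a=1
  step 3: m=2, q=23, a=1
  step 4: m=21, q=4, a=11
  step 5: m=23, q=1, a=46
a_5 = 2*a_0 = 46, so the period closes here.
sqrt(533) = [23; 11, 1, 1, 11, 46]
Period length = 5

5


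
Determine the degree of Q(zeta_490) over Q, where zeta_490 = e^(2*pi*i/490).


The degree equals Euler's totient phi(490).
490 = 2 * 5 * 7^2
phi(490) = 168

168


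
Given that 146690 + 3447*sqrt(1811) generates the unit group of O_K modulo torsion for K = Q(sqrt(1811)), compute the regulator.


epsilon = 146690 + 3447*sqrt(1811)
= 293380.0000
R = ln(293380.0000)
= 12.5892

12.5892


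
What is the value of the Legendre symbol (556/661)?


p = 661 is prime, so compute (556/661) with the reciprocity algorithm (Jacobi-symbol steps: pull out 2s via (2/n), flip via reciprocity, reduce):
  pull out 2: (2/661) = -1  (since 661 mod 8 = 5)
  pull out 2: (2/661) = -1  (since 661 mod 8 = 5)
  reciprocity: (139/661) -> +(661/139)
  reduce: (105/139)
  reciprocity: (105/139) -> +(139/105)
  reduce: (34/105)
  pull out 2: (2/105) = +1  (since 105 mod 8 = 1)
  reciprocity: (17/105) -> +(105/17)
  reduce: (3/17)
  reciprocity: (3/17) -> +(17/3)
  reduce: (2/3)
  pull out 2: (2/3) = -1  (since 3 mod 8 = 3)
  (1/3) = 1
Product of signs = -1
(556/661) = -1

-1


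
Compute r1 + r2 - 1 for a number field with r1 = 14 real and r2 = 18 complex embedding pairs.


By Dirichlet's unit theorem:
rank = r1 + r2 - 1
= 14 + 18 - 1
= 31

31


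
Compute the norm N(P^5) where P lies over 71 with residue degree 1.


N(P^a) = p^(a*f)
= 71^(5*1)
= 71^5
= 1804229351

1804229351


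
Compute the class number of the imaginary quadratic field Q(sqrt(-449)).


K = Q(sqrt(-449)). d mod 4 = 3, so D = disc(K) = 4d = -1796
h(K) equals the number of primitive reduced positive-definite forms (a, b, c) = a*x^2 + b*x*y + c*y^2 with b^2 - 4ac = D,
where reduced means |b| <= a <= c, with b >= 0 whenever |b| = a or a = c, and primitive means gcd(a, b, c) = 1.
Reduced forces 3a^2 <= |D| = 1796, so 1 <= a <= 24; b must have the parity of D, and c = (b^2 - D)/(4a) must be an integer >= a.
Enumerate a = 1..24, b in [-a, a]:
  a=1: (1, 0, 449)  [1]
  a=2: (2, 2, 225)  [1]
  a=3: (3, -2, 150), (3, 2, 150)  [2]
  a=4: none
  a=5: (5, -2, 90), (5, 2, 90)  [2]
  a=6: (6, -2, 75), (6, 2, 75)  [2]
  a=7..8: none
  a=9: (9, -2, 50), (9, 2, 50)  [2]
  a=10: (10, -2, 45), (10, 2, 45)  [2]
  a=11..14: none
  a=15: (15, -8, 31), (15, -2, 30), (15, 2, 30), (15, 8, 31)  [4]
  a=16..17: none
  a=18: (18, -2, 25), (18, 2, 25)  [2]
  a=19: (19, -16, 27), (19, 16, 27)  [2]
  a=20..24: none
Total reduced forms: 1 + 1 + 2 + 2 + 2 + 2 + 2 + 4 + 2 + 2 = 20
h = 20

20


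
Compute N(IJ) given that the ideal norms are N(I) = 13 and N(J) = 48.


N(IJ) = N(I) * N(J)
= 13 * 48
= 624

624


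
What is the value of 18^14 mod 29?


p = 29 is prime and the exponent is (p-1)/2 = 14, so by Euler's criterion 18^14 = (18/29) = +1 or -1 mod 29.
Compute by square-and-multiply:
  14 = 8 + 4 + 2 (binary 1110)
  Repeated squaring mod 29: 18^1 = 18, 18^2 = 5, 18^4 = 25, 18^8 = 16
  18^14 = 18^8 * 18^4 * 18^2 = 16 * 25 * 5 mod 29
    16 * 25 = 400 = 23 mod 29
    23 * 5 = 115 = 28 mod 29
  18^14 = 28 mod 29
Result 28 = p - 1 = -1 mod 29: 18 is a quadratic non-residue mod 29. As a residue in [0, p-1] the value is 28.
18^14 mod 29 = 28

28


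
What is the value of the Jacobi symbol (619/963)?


Compute (619/963) via quadratic reciprocity:
  reciprocity: (619/963) -> -(963/619)
  reduce: (344/619)
  pull out 2: (2/619) = -1  (since 619 mod 8 = 3)
  pull out 2: (2/619) = -1  (since 619 mod 8 = 3)
  pull out 2: (2/619) = -1  (since 619 mod 8 = 3)
  reciprocity: (43/619) -> -(619/43)
  reduce: (17/43)
  reciprocity: (17/43) -> +(43/17)
  reduce: (9/17)
  reciprocity: (9/17) -> +(17/9)
  reduce: (8/9)
  pull out 2: (2/9) = +1  (since 9 mod 8 = 1)
  pull out 2: (2/9) = +1  (since 9 mod 8 = 1)
  pull out 2: (2/9) = +1  (since 9 mod 8 = 1)
  (1/9) = 1
Product of signs = -1

-1


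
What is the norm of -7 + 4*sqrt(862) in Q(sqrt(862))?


N(a + b*sqrt(d)) = a^2 - d*b^2
= (-7)^2 - (862)*(4)^2
= 49 - 13792
= -13743

-13743


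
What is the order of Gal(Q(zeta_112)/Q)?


|Gal(Q(zeta_112)/Q)| = phi(112)
= 48

48


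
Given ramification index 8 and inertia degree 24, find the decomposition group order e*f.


|D_P| = e * f
= 8 * 24
= 192

192


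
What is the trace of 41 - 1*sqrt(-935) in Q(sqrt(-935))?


Tr(a + b*sqrt(d)) = (a + b*sqrt(d)) + (a - b*sqrt(d)) = 2a
= 2 * (41)
= 82

82


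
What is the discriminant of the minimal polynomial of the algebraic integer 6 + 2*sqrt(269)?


The element 6 + 2*sqrt(269) has minimal polynomial:
x^2 - 12*x - 1040
Discriminant = (-12)^2 - 4*(-1040)
= 144 + 4160
= 4304

4304


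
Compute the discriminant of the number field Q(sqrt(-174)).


For K = Q(sqrt(d)) with d squarefree: disc(K) = d if d = 1 mod 4, and disc(K) = 4d if d = 2 or 3 mod 4.
Here d = -174, and d mod 4 = 2.
d = 2 mod 4, not 1 (O_K = Z[sqrt(d)]), so disc(K) = 4d = 4 * (-174) = -696

-696


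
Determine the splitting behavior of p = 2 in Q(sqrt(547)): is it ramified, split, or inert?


K = Q(sqrt(547)). Since d mod 4 = 3, disc(K) = 2188.
Check p | disc: 2188 mod 2 = 0.
p divides disc, so p ramifies: (p) = P^2 with e=2, f=1, g=1.
Therefore p is ramified.

ramified


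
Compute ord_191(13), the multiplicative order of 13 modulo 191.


We want ord_191(13), the smallest k >= 1 with 13^k = 1 mod 191.
n = 191 = 191, phi(191) = 190; the order divides phi(n).
Divisors of 190: 1, 2, 5, 10, 19, 38, 95, 190
Repeated squaring mod 191: 13^1 = 13, 13^2 = 169, 13^4 = 102, 13^8 = 90, 13^16 = 78, 13^32 = 163, 13^64 = 20, 13^128 = 18
Test divisors in increasing order:
  k=1: 13^1 = 13 mod 191
  k=2: 13^2 = 169 mod 191
  k=5: 13^5 = 102 * 13 = 180 mod 191
  k=10: 13^10 = 90 * 169 = 121 mod 191
  k=19: 13^19 = 78 * 169 * 13 = 39 mod 191
  k=38: 13^38 = 163 * 102 * 169 = 184 mod 191
  k=95: 13^95 = 20 * 78 * 90 * 102 * 169 * 13 = 1 mod 191  <- first divisor giving 1
Order = 95

95


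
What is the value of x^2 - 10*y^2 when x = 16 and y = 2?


x^2 - d*y^2
= 16^2 - 10*2^2
= 256 - 40
= 216

216


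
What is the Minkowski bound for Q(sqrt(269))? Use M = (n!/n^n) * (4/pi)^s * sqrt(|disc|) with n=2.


d = 269, d mod 4 = 1, so disc(K) = d = 269; |disc(K)| = 269
Real quadratic field, so n = 2, s = r2 = 0, r1 = 2
M = (n!/n^n) * (4/pi)^s * sqrt(|disc(K)|) = (2!/2^2) * (4/pi)^0 * sqrt(269)
= 0.5 * 1.000000 * 16.401219
= 8.2006

8.2006


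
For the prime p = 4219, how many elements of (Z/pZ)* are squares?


For prime p, the number of non-zero quadratic residues is (p-1)/2.
= (4219-1)/2
= 2109

2109


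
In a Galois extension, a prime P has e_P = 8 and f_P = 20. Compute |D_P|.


|D_P| = e * f
= 8 * 20
= 160

160


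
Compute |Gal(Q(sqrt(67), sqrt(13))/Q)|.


The 2 square roots of distinct primes are multiplicatively independent over Q,
so [K:Q] = 2^2 and Gal(K/Q) is isomorphic to (Z/2Z)^2.
|Gal| = 2^2 = 4

4


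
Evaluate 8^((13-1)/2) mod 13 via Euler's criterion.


p = 13 is prime and the exponent is (p-1)/2 = 6, so by Euler's criterion 8^6 = (8/13) = +1 or -1 mod 13.
Compute by square-and-multiply:
  6 = 4 + 2 (binary 110)
  Repeated squaring mod 13: 8^1 = 8, 8^2 = 12, 8^4 = 1
  8^6 = 8^4 * 8^2 = 1 * 12 mod 13
    1 * 12 = 12 = 12 mod 13
  8^6 = 12 mod 13
Result 12 = p - 1 = -1 mod 13: 8 is a quadratic non-residue mod 13. As a residue in [0, p-1] the value is 12.
8^6 mod 13 = 12

12


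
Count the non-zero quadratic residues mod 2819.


For prime p, the number of non-zero quadratic residues is (p-1)/2.
= (2819-1)/2
= 1409

1409


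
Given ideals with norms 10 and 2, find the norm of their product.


N(IJ) = N(I) * N(J)
= 10 * 2
= 20

20


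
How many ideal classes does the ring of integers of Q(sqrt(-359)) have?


K = Q(sqrt(-359)). d mod 4 = 1, so D = disc(K) = d = -359
h(K) equals the number of primitive reduced positive-definite forms (a, b, c) = a*x^2 + b*x*y + c*y^2 with b^2 - 4ac = D,
where reduced means |b| <= a <= c, with b >= 0 whenever |b| = a or a = c, and primitive means gcd(a, b, c) = 1.
Reduced forces 3a^2 <= |D| = 359, so 1 <= a <= 10; b must have the parity of D, and c = (b^2 - D)/(4a) must be an integer >= a.
Enumerate a = 1..10, b in [-a, a]:
  a=1: (1, 1, 90)  [1]
  a=2: (2, -1, 45), (2, 1, 45)  [2]
  a=3: (3, -1, 30), (3, 1, 30)  [2]
  a=4: (4, -3, 23), (4, 3, 23)  [2]
  a=5: (5, -1, 18), (5, 1, 18)  [2]
  a=6: (6, -5, 16), (6, -1, 15), (6, 1, 15), (6, 5, 16)  [4]
  a=7: none
  a=8: (8, -5, 12), (8, 5, 12)  [2]
  a=9: (9, -1, 10), (9, 1, 10)  [2]
  a=10: (10, -9, 11), (10, 9, 11)  [2]
Total reduced forms: 1 + 2 + 2 + 2 + 2 + 4 + 2 + 2 + 2 = 19
h = 19

19


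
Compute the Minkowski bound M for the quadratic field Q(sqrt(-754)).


d = -754, d mod 4 = 2, so disc(K) = 4d = -3016; |disc(K)| = 3016
Imaginary quadratic field, so n = 2, s = r2 = 1, r1 = 0
M = (n!/n^n) * (4/pi)^s * sqrt(|disc(K)|) = (2!/2^2) * (4/pi)^1 * sqrt(3016)
= 0.5 * 1.273240 * 54.918121
= 34.9620

34.9620


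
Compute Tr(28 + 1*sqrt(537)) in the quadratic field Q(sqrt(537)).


Tr(a + b*sqrt(d)) = (a + b*sqrt(d)) + (a - b*sqrt(d)) = 2a
= 2 * (28)
= 56

56


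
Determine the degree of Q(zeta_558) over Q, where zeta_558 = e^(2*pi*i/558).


The degree equals Euler's totient phi(558).
558 = 2 * 3^2 * 31
phi(558) = 180

180


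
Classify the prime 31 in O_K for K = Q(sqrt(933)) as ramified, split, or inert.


K = Q(sqrt(933)). Since d mod 4 = 1, disc(K) = 933.
Check p | disc: 933 mod 31 = 3.
p does not divide disc. Compute Legendre symbol (d/p):
3^((31-1)/2) mod 31 = -1
(d/p) = -1, so p is inert: (p) stays prime with e=1, f=2, g=1.
Therefore p is inert.

inert


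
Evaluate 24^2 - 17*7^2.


x^2 - d*y^2
= 24^2 - 17*7^2
= 576 - 833
= -257

-257


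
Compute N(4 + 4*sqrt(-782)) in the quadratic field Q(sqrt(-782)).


N(a + b*sqrt(d)) = a^2 - d*b^2
= (4)^2 - (-782)*(4)^2
= 16 + 12512
= 12528

12528


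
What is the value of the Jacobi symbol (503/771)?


Compute (503/771) via quadratic reciprocity:
  reciprocity: (503/771) -> -(771/503)
  reduce: (268/503)
  pull out 2: (2/503) = +1  (since 503 mod 8 = 7)
  pull out 2: (2/503) = +1  (since 503 mod 8 = 7)
  reciprocity: (67/503) -> -(503/67)
  reduce: (34/67)
  pull out 2: (2/67) = -1  (since 67 mod 8 = 3)
  reciprocity: (17/67) -> +(67/17)
  reduce: (16/17)
  pull out 2: (2/17) = +1  (since 17 mod 8 = 1)
  pull out 2: (2/17) = +1  (since 17 mod 8 = 1)
  pull out 2: (2/17) = +1  (since 17 mod 8 = 1)
  pull out 2: (2/17) = +1  (since 17 mod 8 = 1)
  (1/17) = 1
Product of signs = -1

-1


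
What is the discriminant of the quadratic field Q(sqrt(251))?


For K = Q(sqrt(d)) with d squarefree: disc(K) = d if d = 1 mod 4, and disc(K) = 4d if d = 2 or 3 mod 4.
Here d = 251, and d mod 4 = 3.
d = 3 mod 4, not 1 (O_K = Z[sqrt(d)]), so disc(K) = 4d = 4 * (251) = 1004

1004


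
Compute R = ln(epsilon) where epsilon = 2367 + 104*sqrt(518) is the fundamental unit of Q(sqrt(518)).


epsilon = 2367 + 104*sqrt(518)
= 4733.9998
R = ln(4733.9998)
= 8.4625

8.4625


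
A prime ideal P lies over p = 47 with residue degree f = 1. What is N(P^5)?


N(P^a) = p^(a*f)
= 47^(5*1)
= 47^5
= 229345007

229345007


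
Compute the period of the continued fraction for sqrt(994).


Run the CF algorithm for sqrt(994).
a_0 = floor(sqrt(994)) = 31; set m_0=0, q_0=1.
Recurrence: m' = q*a - m,  q' = (d - m'^2)/q,  a' = floor((a_0 + m')/q').
  step 1: m=31, q=33, a=1
  step 2: m=2, q=30, a=1
  step 3: m=28, q=7, a=8
  step 4: m=28, q=30, a=1
  step 5: m=2, q=33, a=1
  step 6: m=31, q=1, a=62
a_6 = 2*a_0 = 62, so the period closes here.
sqrt(994) = [31; 1, 1, 8, 1, 1, 62]
Period length = 6

6


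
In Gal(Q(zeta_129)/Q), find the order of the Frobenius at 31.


The Frobenius at p in Gal(Q(zeta_n)/Q) = (Z/nZ)* is the class of p, so its order is ord_129(31), the smallest k >= 1 with 31^k = 1 mod 129.
n = 129 = 3 * 43, phi(129) = 84; the order divides phi(n).
Divisors of 84: 1, 2, 3, 4, 6, 7, 12, 14, 21, 28, 42, 84
Repeated squaring mod 129: 31^1 = 31, 31^2 = 58, 31^4 = 10, 31^8 = 100, 31^16 = 67, 31^32 = 103, 31^64 = 31
Test divisors in increasing order:
  k=1: 31^1 = 31 mod 129
  k=2: 31^2 = 58 mod 129
  k=3: 31^3 = 58 * 31 = 121 mod 129
  k=4: 31^4 = 10 mod 129
  k=6: 31^6 = 10 * 58 = 64 mod 129
  k=7: 31^7 = 10 * 58 * 31 = 49 mod 129
  k=12: 31^12 = 100 * 10 = 97 mod 129
  k=14: 31^14 = 100 * 10 * 58 = 79 mod 129
  k=21: 31^21 = 67 * 10 * 31 = 1 mod 129  <- first divisor giving 1
Order = 21

21


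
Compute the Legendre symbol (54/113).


p = 113 is prime, so compute (54/113) with the reciprocity algorithm (Jacobi-symbol steps: pull out 2s via (2/n), flip via reciprocity, reduce):
  pull out 2: (2/113) = +1  (since 113 mod 8 = 1)
  reciprocity: (27/113) -> +(113/27)
  reduce: (5/27)
  reciprocity: (5/27) -> +(27/5)
  reduce: (2/5)
  pull out 2: (2/5) = -1  (since 5 mod 8 = 5)
  (1/5) = 1
Product of signs = -1
(54/113) = -1

-1


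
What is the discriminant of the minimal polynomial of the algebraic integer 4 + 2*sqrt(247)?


The element 4 + 2*sqrt(247) has minimal polynomial:
x^2 - 8*x - 972
Discriminant = (-8)^2 - 4*(-972)
= 64 + 3888
= 3952

3952


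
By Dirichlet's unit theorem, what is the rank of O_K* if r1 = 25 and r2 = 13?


By Dirichlet's unit theorem:
rank = r1 + r2 - 1
= 25 + 13 - 1
= 37

37


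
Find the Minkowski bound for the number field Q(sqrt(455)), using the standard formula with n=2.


d = 455, d mod 4 = 3, so disc(K) = 4d = 1820; |disc(K)| = 1820
Real quadratic field, so n = 2, s = r2 = 0, r1 = 2
M = (n!/n^n) * (4/pi)^s * sqrt(|disc(K)|) = (2!/2^2) * (4/pi)^0 * sqrt(1820)
= 0.5 * 1.000000 * 42.661458
= 21.3307

21.3307


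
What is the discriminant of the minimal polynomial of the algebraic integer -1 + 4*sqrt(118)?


The element -1 + 4*sqrt(118) has minimal polynomial:
x^2 + 2*x - 1887
Discriminant = (2)^2 - 4*(-1887)
= 4 + 7548
= 7552

7552


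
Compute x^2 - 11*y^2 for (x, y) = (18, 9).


x^2 - d*y^2
= 18^2 - 11*9^2
= 324 - 891
= -567

-567


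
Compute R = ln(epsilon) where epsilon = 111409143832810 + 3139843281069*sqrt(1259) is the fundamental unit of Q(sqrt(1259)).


epsilon = 111409143832810 + 3139843281069*sqrt(1259)
= 2.2282e+14
R = ln(2.2282e+14)
= 33.0374

33.0374


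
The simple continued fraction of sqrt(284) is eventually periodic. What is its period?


Run the CF algorithm for sqrt(284).
a_0 = floor(sqrt(284)) = 16; set m_0=0, q_0=1.
Recurrence: m' = q*a - m,  q' = (d - m'^2)/q,  a' = floor((a_0 + m')/q').
  step 1: m=16, q=28, a=1
  step 2: m=12, q=5, a=5
  step 3: m=13, q=23, a=1
  step 4: m=10, q=8, a=3
  step 5: m=14, q=11, a=2
  step 6: m=8, q=20, a=1
  step 7: m=12, q=7, a=4
  step 8: m=16, q=4, a=8
  step 9: m=16, q=7, a=4
  step 10: m=12, q=20, a=1
  step 11: m=8, q=11, a=2
  step 12: m=14, q=8, a=3
  step 13: m=10, q=23, a=1
  step 14: m=13, q=5, a=5
  step 15: m=12, q=28, a=1
  step 16: m=16, q=1, a=32
a_16 = 2*a_0 = 32, so the period closes here.
sqrt(284) = [16; 1, 5, 1, 3, 2, 1, 4, 8, 4, 1, 2, 3, 1, 5, 1, 32]
Period length = 16

16


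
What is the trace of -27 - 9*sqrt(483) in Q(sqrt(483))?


Tr(a + b*sqrt(d)) = (a + b*sqrt(d)) + (a - b*sqrt(d)) = 2a
= 2 * (-27)
= -54

-54


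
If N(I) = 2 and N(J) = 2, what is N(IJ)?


N(IJ) = N(I) * N(J)
= 2 * 2
= 4

4


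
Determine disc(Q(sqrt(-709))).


For K = Q(sqrt(d)) with d squarefree: disc(K) = d if d = 1 mod 4, and disc(K) = 4d if d = 2 or 3 mod 4.
Here d = -709, and d mod 4 = 3.
d = 3 mod 4, not 1 (O_K = Z[sqrt(d)]), so disc(K) = 4d = 4 * (-709) = -2836

-2836


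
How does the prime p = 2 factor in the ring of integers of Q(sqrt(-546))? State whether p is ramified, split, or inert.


K = Q(sqrt(-546)). Since d mod 4 = 2, disc(K) = -2184.
Check p | disc: -2184 mod 2 = 0.
p divides disc, so p ramifies: (p) = P^2 with e=2, f=1, g=1.
Therefore p is ramified.

ramified


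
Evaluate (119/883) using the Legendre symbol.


p = 883 is prime, so compute (119/883) with the reciprocity algorithm (Jacobi-symbol steps: pull out 2s via (2/n), flip via reciprocity, reduce):
  reciprocity: (119/883) -> -(883/119)
  reduce: (50/119)
  pull out 2: (2/119) = +1  (since 119 mod 8 = 7)
  reciprocity: (25/119) -> +(119/25)
  reduce: (19/25)
  reciprocity: (19/25) -> +(25/19)
  reduce: (6/19)
  pull out 2: (2/19) = -1  (since 19 mod 8 = 3)
  reciprocity: (3/19) -> -(19/3)
  reduce: (1/3)
  (1/3) = 1
Product of signs = -1
(119/883) = -1

-1


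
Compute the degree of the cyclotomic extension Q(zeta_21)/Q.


The degree equals Euler's totient phi(21).
21 = 3 * 7
phi(21) = 12

12


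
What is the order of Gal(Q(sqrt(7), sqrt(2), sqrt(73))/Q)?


The 3 square roots of distinct primes are multiplicatively independent over Q,
so [K:Q] = 2^3 and Gal(K/Q) is isomorphic to (Z/2Z)^3.
|Gal| = 2^3 = 8

8


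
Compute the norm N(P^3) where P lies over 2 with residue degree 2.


N(P^a) = p^(a*f)
= 2^(3*2)
= 2^6
= 64

64


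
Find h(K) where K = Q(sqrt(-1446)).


K = Q(sqrt(-1446)). d mod 4 = 2, so D = disc(K) = 4d = -5784
h(K) equals the number of primitive reduced positive-definite forms (a, b, c) = a*x^2 + b*x*y + c*y^2 with b^2 - 4ac = D,
where reduced means |b| <= a <= c, with b >= 0 whenever |b| = a or a = c, and primitive means gcd(a, b, c) = 1.
Reduced forces 3a^2 <= |D| = 5784, so 1 <= a <= 43; b must have the parity of D, and c = (b^2 - D)/(4a) must be an integer >= a.
Enumerate a = 1..43, b in [-a, a]:
  a=1: (1, 0, 1446)  [1]
  a=2: (2, 0, 723)  [1]
  a=3: (3, 0, 482)  [1]
  a=4: none
  a=5: (5, -4, 290), (5, 4, 290)  [2]
  a=6: (6, 0, 241)  [1]
  a=7..9: none
  a=10: (10, -4, 145), (10, 4, 145)  [2]
  a=11..12: none
  a=13: (13, -12, 114), (13, 12, 114)  [2]
  a=14: none
  a=15: (15, -6, 97), (15, 6, 97)  [2]
  a=16: none
  a=17: (17, -8, 86), (17, 8, 86)  [2]
  a=18: none
  a=19: (19, -12, 78), (19, 12, 78)  [2]
  a=20..22: none
  a=23: (23, -14, 65), (23, 14, 65)  [2]
  a=24: none
  a=25: (25, -4, 58), (25, 4, 58)  [2]
  a=26: (26, -12, 57), (26, 12, 57)  [2]
  a=27..28: none
  a=29: (29, -4, 50), (29, 4, 50)  [2]
  a=30: (30, -24, 53), (30, 24, 53)  [2]
  a=31..33: none
  a=34: (34, -8, 43), (34, 8, 43)  [2]
  a=35..36: none
  a=37: (37, -32, 46), (37, 32, 46)  [2]
  a=38: (38, -12, 39), (38, 12, 39)  [2]
  a=39..43: none
Total reduced forms: 1 + 1 + 1 + 2 + 1 + 2 + 2 + 2 + 2 + 2 + 2 + 2 + 2 + 2 + 2 + 2 + 2 + 2 = 32
h = 32

32


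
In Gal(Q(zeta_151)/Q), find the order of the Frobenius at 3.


The Frobenius at p in Gal(Q(zeta_n)/Q) = (Z/nZ)* is the class of p, so its order is ord_151(3), the smallest k >= 1 with 3^k = 1 mod 151.
n = 151 = 151, phi(151) = 150; the order divides phi(n).
Divisors of 150: 1, 2, 3, 5, 6, 10, 15, 25, 30, 50, 75, 150
Repeated squaring mod 151: 3^1 = 3, 3^2 = 9, 3^4 = 81, 3^8 = 68, 3^16 = 94, 3^32 = 78, 3^64 = 44, 3^128 = 124
Test divisors in increasing order:
  k=1: 3^1 = 3 mod 151
  k=2: 3^2 = 9 mod 151
  k=3: 3^3 = 9 * 3 = 27 mod 151
  k=5: 3^5 = 81 * 3 = 92 mod 151
  k=6: 3^6 = 81 * 9 = 125 mod 151
  k=10: 3^10 = 68 * 9 = 8 mod 151
  k=15: 3^15 = 68 * 81 * 9 * 3 = 132 mod 151
  k=25: 3^25 = 94 * 68 * 3 = 150 mod 151
  k=30: 3^30 = 94 * 68 * 81 * 9 = 59 mod 151
  k=50: 3^50 = 78 * 94 * 9 = 1 mod 151  <- first divisor giving 1
Order = 50

50


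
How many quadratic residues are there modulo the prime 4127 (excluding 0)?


For prime p, the number of non-zero quadratic residues is (p-1)/2.
= (4127-1)/2
= 2063

2063


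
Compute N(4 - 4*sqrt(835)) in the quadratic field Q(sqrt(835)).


N(a + b*sqrt(d)) = a^2 - d*b^2
= (4)^2 - (835)*(-4)^2
= 16 - 13360
= -13344

-13344


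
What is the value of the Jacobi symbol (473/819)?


Compute (473/819) via quadratic reciprocity:
  reciprocity: (473/819) -> +(819/473)
  reduce: (346/473)
  pull out 2: (2/473) = +1  (since 473 mod 8 = 1)
  reciprocity: (173/473) -> +(473/173)
  reduce: (127/173)
  reciprocity: (127/173) -> +(173/127)
  reduce: (46/127)
  pull out 2: (2/127) = +1  (since 127 mod 8 = 7)
  reciprocity: (23/127) -> -(127/23)
  reduce: (12/23)
  pull out 2: (2/23) = +1  (since 23 mod 8 = 7)
  pull out 2: (2/23) = +1  (since 23 mod 8 = 7)
  reciprocity: (3/23) -> -(23/3)
  reduce: (2/3)
  pull out 2: (2/3) = -1  (since 3 mod 8 = 3)
  (1/3) = 1
Product of signs = -1

-1


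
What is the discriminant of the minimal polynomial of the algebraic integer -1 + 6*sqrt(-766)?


The element -1 + 6*sqrt(-766) has minimal polynomial:
x^2 + 2*x + 27577
Discriminant = (2)^2 - 4*(27577)
= 4 - 110308
= -110304

-110304


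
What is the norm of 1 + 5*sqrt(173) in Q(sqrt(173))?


N(a + b*sqrt(d)) = a^2 - d*b^2
= (1)^2 - (173)*(5)^2
= 1 - 4325
= -4324

-4324


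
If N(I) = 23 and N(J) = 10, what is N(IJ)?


N(IJ) = N(I) * N(J)
= 23 * 10
= 230

230


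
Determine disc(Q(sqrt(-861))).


For K = Q(sqrt(d)) with d squarefree: disc(K) = d if d = 1 mod 4, and disc(K) = 4d if d = 2 or 3 mod 4.
Here d = -861, and d mod 4 = 3.
d = 3 mod 4, not 1 (O_K = Z[sqrt(d)]), so disc(K) = 4d = 4 * (-861) = -3444

-3444


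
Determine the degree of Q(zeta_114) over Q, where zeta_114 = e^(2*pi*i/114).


The degree equals Euler's totient phi(114).
114 = 2 * 3 * 19
phi(114) = 36

36


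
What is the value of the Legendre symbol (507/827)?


p = 827 is prime, so compute (507/827) with the reciprocity algorithm (Jacobi-symbol steps: pull out 2s via (2/n), flip via reciprocity, reduce):
  reciprocity: (507/827) -> -(827/507)
  reduce: (320/507)
  pull out 2: (2/507) = -1  (since 507 mod 8 = 3)
  pull out 2: (2/507) = -1  (since 507 mod 8 = 3)
  pull out 2: (2/507) = -1  (since 507 mod 8 = 3)
  pull out 2: (2/507) = -1  (since 507 mod 8 = 3)
  pull out 2: (2/507) = -1  (since 507 mod 8 = 3)
  pull out 2: (2/507) = -1  (since 507 mod 8 = 3)
  reciprocity: (5/507) -> +(507/5)
  reduce: (2/5)
  pull out 2: (2/5) = -1  (since 5 mod 8 = 5)
  (1/5) = 1
Product of signs = 1
(507/827) = 1

1


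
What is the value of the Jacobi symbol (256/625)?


Compute (256/625) via quadratic reciprocity:
  pull out 2: (2/625) = +1  (since 625 mod 8 = 1)
  pull out 2: (2/625) = +1  (since 625 mod 8 = 1)
  pull out 2: (2/625) = +1  (since 625 mod 8 = 1)
  pull out 2: (2/625) = +1  (since 625 mod 8 = 1)
  pull out 2: (2/625) = +1  (since 625 mod 8 = 1)
  pull out 2: (2/625) = +1  (since 625 mod 8 = 1)
  pull out 2: (2/625) = +1  (since 625 mod 8 = 1)
  pull out 2: (2/625) = +1  (since 625 mod 8 = 1)
  (1/625) = 1
Product of signs = 1

1


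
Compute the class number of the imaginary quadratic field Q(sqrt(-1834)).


K = Q(sqrt(-1834)). d mod 4 = 2, so D = disc(K) = 4d = -7336
h(K) equals the number of primitive reduced positive-definite forms (a, b, c) = a*x^2 + b*x*y + c*y^2 with b^2 - 4ac = D,
where reduced means |b| <= a <= c, with b >= 0 whenever |b| = a or a = c, and primitive means gcd(a, b, c) = 1.
Reduced forces 3a^2 <= |D| = 7336, so 1 <= a <= 49; b must have the parity of D, and c = (b^2 - D)/(4a) must be an integer >= a.
Enumerate a = 1..49, b in [-a, a]:
  a=1: (1, 0, 1834)  [1]
  a=2: (2, 0, 917)  [1]
  a=3..4: none
  a=5: (5, -2, 367), (5, 2, 367)  [2]
  a=6: none
  a=7: (7, 0, 262)  [1]
  a=8..9: none
  a=10: (10, -8, 185), (10, 8, 185)  [2]
  a=11: (11, -10, 169), (11, 10, 169)  [2]
  a=12: none
  a=13: (13, -10, 143), (13, 10, 143)  [2]
  a=14: (14, 0, 131)  [1]
  a=15..16: none
  a=17: (17, -12, 110), (17, 12, 110)  [2]
  a=18: none
  a=19: (19, -6, 97), (19, 6, 97)  [2]
  a=20..21: none
  a=22: (22, -12, 85), (22, 12, 85)  [2]
  a=23: (23, -22, 85), (23, 22, 85)  [2]
  a=24: none
  a=25: (25, -8, 74), (25, 8, 74)  [2]
  a=26: (26, -16, 73), (26, 16, 73)  [2]
  a=27..28: none
  a=29: (29, -28, 70), (29, 28, 70)  [2]
  a=30..33: none
  a=34: (34, -12, 55), (34, 12, 55)  [2]
  a=35: (35, -28, 58), (35, 28, 58)  [2]
  a=36: none
  a=37: (37, -8, 50), (37, 8, 50)  [2]
  a=38: (38, -32, 55), (38, 32, 55)  [2]
  a=39..42: none
  a=43: (43, -24, 46), (43, 24, 46)  [2]
  a=44..49: none
Total reduced forms: 1 + 1 + 2 + 1 + 2 + 2 + 2 + 1 + 2 + 2 + 2 + 2 + 2 + 2 + 2 + 2 + 2 + 2 + 2 + 2 = 36
h = 36

36


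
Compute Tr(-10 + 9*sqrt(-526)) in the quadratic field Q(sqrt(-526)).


Tr(a + b*sqrt(d)) = (a + b*sqrt(d)) + (a - b*sqrt(d)) = 2a
= 2 * (-10)
= -20

-20


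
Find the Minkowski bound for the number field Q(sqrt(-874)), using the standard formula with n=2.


d = -874, d mod 4 = 2, so disc(K) = 4d = -3496; |disc(K)| = 3496
Imaginary quadratic field, so n = 2, s = r2 = 1, r1 = 0
M = (n!/n^n) * (4/pi)^s * sqrt(|disc(K)|) = (2!/2^2) * (4/pi)^1 * sqrt(3496)
= 0.5 * 1.273240 * 59.126982
= 37.6414

37.6414


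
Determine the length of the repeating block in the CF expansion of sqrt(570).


Run the CF algorithm for sqrt(570).
a_0 = floor(sqrt(570)) = 23; set m_0=0, q_0=1.
Recurrence: m' = q*a - m,  q' = (d - m'^2)/q,  a' = floor((a_0 + m')/q').
  step 1: m=23, q=41, a=1
  step 2: m=18, q=6, a=6
  step 3: m=18, q=41, a=1
  step 4: m=23, q=1, a=46
a_4 = 2*a_0 = 46, so the period closes here.
sqrt(570) = [23; 1, 6, 1, 46]
Period length = 4

4


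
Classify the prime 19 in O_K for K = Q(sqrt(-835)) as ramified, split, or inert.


K = Q(sqrt(-835)). Since d mod 4 = 1, disc(K) = -835.
Check p | disc: -835 mod 19 = 1.
p does not divide disc. Compute Legendre symbol (d/p):
1^((19-1)/2) mod 19 = 1
(d/p) = 1, so p splits: (p) = P*P' with e=1, f=1, g=2.
Therefore p is split.

split


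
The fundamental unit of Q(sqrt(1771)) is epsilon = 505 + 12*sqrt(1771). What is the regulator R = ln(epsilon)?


epsilon = 505 + 12*sqrt(1771)
= 1009.9990
R = ln(1009.9990)
= 6.9177

6.9177


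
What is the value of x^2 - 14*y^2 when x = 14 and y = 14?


x^2 - d*y^2
= 14^2 - 14*14^2
= 196 - 2744
= -2548

-2548


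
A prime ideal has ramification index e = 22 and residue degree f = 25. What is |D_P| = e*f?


|D_P| = e * f
= 22 * 25
= 550

550


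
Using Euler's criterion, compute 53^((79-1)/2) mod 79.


p = 79 is prime and the exponent is (p-1)/2 = 39, so by Euler's criterion 53^39 = (53/79) = +1 or -1 mod 79.
Compute by square-and-multiply:
  39 = 32 + 4 + 2 + 1 (binary 100111)
  Repeated squaring mod 79: 53^1 = 53, 53^2 = 44, 53^4 = 40, 53^8 = 20, 53^16 = 5, 53^32 = 25
  53^39 = 53^32 * 53^4 * 53^2 * 53^1 = 25 * 40 * 44 * 53 mod 79
    25 * 40 = 1000 = 52 mod 79
    52 * 44 = 2288 = 76 mod 79
    76 * 53 = 4028 = 78 mod 79
  53^39 = 78 mod 79
Result 78 = p - 1 = -1 mod 79: 53 is a quadratic non-residue mod 79. As a residue in [0, p-1] the value is 78.
53^39 mod 79 = 78

78


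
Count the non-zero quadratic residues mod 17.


For prime p, the number of non-zero quadratic residues is (p-1)/2.
= (17-1)/2
= 8

8


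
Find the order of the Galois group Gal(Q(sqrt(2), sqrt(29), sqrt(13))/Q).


The 3 square roots of distinct primes are multiplicatively independent over Q,
so [K:Q] = 2^3 and Gal(K/Q) is isomorphic to (Z/2Z)^3.
|Gal| = 2^3 = 8

8


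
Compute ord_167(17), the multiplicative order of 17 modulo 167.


We want ord_167(17), the smallest k >= 1 with 17^k = 1 mod 167.
n = 167 = 167, phi(167) = 166; the order divides phi(n).
Divisors of 166: 1, 2, 83, 166
Repeated squaring mod 167: 17^1 = 17, 17^2 = 122, 17^4 = 21, 17^8 = 107, 17^16 = 93, 17^32 = 132, 17^64 = 56, 17^128 = 130
Test divisors in increasing order:
  k=1: 17^1 = 17 mod 167
  k=2: 17^2 = 122 mod 167
  k=83: 17^83 = 56 * 93 * 122 * 17 = 166 mod 167
  k=166: 17^166 = 130 * 132 * 21 * 122 = 1 mod 167  <- first divisor giving 1
Order = 166

166


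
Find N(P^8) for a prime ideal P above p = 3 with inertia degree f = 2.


N(P^a) = p^(a*f)
= 3^(8*2)
= 3^16
= 43046721

43046721


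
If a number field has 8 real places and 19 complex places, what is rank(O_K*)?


By Dirichlet's unit theorem:
rank = r1 + r2 - 1
= 8 + 19 - 1
= 26

26


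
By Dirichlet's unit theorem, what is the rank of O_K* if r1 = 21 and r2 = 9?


By Dirichlet's unit theorem:
rank = r1 + r2 - 1
= 21 + 9 - 1
= 29

29


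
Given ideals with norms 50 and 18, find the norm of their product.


N(IJ) = N(I) * N(J)
= 50 * 18
= 900

900


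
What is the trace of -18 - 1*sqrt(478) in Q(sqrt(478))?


Tr(a + b*sqrt(d)) = (a + b*sqrt(d)) + (a - b*sqrt(d)) = 2a
= 2 * (-18)
= -36

-36


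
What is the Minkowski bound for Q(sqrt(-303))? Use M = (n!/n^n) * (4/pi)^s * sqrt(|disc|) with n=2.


d = -303, d mod 4 = 1, so disc(K) = d = -303; |disc(K)| = 303
Imaginary quadratic field, so n = 2, s = r2 = 1, r1 = 0
M = (n!/n^n) * (4/pi)^s * sqrt(|disc(K)|) = (2!/2^2) * (4/pi)^1 * sqrt(303)
= 0.5 * 1.273240 * 17.406895
= 11.0816

11.0816


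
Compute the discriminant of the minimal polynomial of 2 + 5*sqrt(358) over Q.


The element 2 + 5*sqrt(358) has minimal polynomial:
x^2 - 4*x - 8946
Discriminant = (-4)^2 - 4*(-8946)
= 16 + 35784
= 35800

35800


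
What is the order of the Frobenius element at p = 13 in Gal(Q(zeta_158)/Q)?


The Frobenius at p in Gal(Q(zeta_n)/Q) = (Z/nZ)* is the class of p, so its order is ord_158(13), the smallest k >= 1 with 13^k = 1 mod 158.
n = 158 = 2 * 79, phi(158) = 78; the order divides phi(n).
Divisors of 78: 1, 2, 3, 6, 13, 26, 39, 78
Repeated squaring mod 158: 13^1 = 13, 13^2 = 11, 13^4 = 121, 13^8 = 105, 13^16 = 123, 13^32 = 119, 13^64 = 99
Test divisors in increasing order:
  k=1: 13^1 = 13 mod 158
  k=2: 13^2 = 11 mod 158
  k=3: 13^3 = 11 * 13 = 143 mod 158
  k=6: 13^6 = 121 * 11 = 67 mod 158
  k=13: 13^13 = 105 * 121 * 13 = 55 mod 158
  k=26: 13^26 = 123 * 105 * 11 = 23 mod 158
  k=39: 13^39 = 119 * 121 * 11 * 13 = 1 mod 158  <- first divisor giving 1
Order = 39

39


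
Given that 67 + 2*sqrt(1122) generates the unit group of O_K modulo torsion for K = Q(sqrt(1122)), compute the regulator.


epsilon = 67 + 2*sqrt(1122)
= 133.9925
R = ln(133.9925)
= 4.8978

4.8978


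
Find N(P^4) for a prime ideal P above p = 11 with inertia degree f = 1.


N(P^a) = p^(a*f)
= 11^(4*1)
= 11^4
= 14641

14641


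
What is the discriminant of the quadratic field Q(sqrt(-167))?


For K = Q(sqrt(d)) with d squarefree: disc(K) = d if d = 1 mod 4, and disc(K) = 4d if d = 2 or 3 mod 4.
Here d = -167, and d mod 4 = 1.
d = 1 mod 4 (O_K = Z[(1+sqrt(d))/2]), so disc(K) = d = -167

-167


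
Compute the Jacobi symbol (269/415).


Compute (269/415) via quadratic reciprocity:
  reciprocity: (269/415) -> +(415/269)
  reduce: (146/269)
  pull out 2: (2/269) = -1  (since 269 mod 8 = 5)
  reciprocity: (73/269) -> +(269/73)
  reduce: (50/73)
  pull out 2: (2/73) = +1  (since 73 mod 8 = 1)
  reciprocity: (25/73) -> +(73/25)
  reduce: (23/25)
  reciprocity: (23/25) -> +(25/23)
  reduce: (2/23)
  pull out 2: (2/23) = +1  (since 23 mod 8 = 7)
  (1/23) = 1
Product of signs = -1

-1


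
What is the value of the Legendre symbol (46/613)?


p = 613 is prime, so compute (46/613) with the reciprocity algorithm (Jacobi-symbol steps: pull out 2s via (2/n), flip via reciprocity, reduce):
  pull out 2: (2/613) = -1  (since 613 mod 8 = 5)
  reciprocity: (23/613) -> +(613/23)
  reduce: (15/23)
  reciprocity: (15/23) -> -(23/15)
  reduce: (8/15)
  pull out 2: (2/15) = +1  (since 15 mod 8 = 7)
  pull out 2: (2/15) = +1  (since 15 mod 8 = 7)
  pull out 2: (2/15) = +1  (since 15 mod 8 = 7)
  (1/15) = 1
Product of signs = 1
(46/613) = 1

1


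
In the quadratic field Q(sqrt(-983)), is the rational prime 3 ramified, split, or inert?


K = Q(sqrt(-983)). Since d mod 4 = 1, disc(K) = -983.
Check p | disc: -983 mod 3 = 1.
p does not divide disc. Compute Legendre symbol (d/p):
1^((3-1)/2) mod 3 = 1
(d/p) = 1, so p splits: (p) = P*P' with e=1, f=1, g=2.
Therefore p is split.

split


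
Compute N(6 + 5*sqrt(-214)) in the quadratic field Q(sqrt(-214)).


N(a + b*sqrt(d)) = a^2 - d*b^2
= (6)^2 - (-214)*(5)^2
= 36 + 5350
= 5386

5386


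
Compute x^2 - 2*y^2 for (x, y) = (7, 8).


x^2 - d*y^2
= 7^2 - 2*8^2
= 49 - 128
= -79

-79


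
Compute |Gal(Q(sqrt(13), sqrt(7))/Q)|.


The 2 square roots of distinct primes are multiplicatively independent over Q,
so [K:Q] = 2^2 and Gal(K/Q) is isomorphic to (Z/2Z)^2.
|Gal| = 2^2 = 4

4


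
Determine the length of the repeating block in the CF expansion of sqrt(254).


Run the CF algorithm for sqrt(254).
a_0 = floor(sqrt(254)) = 15; set m_0=0, q_0=1.
Recurrence: m' = q*a - m,  q' = (d - m'^2)/q,  a' = floor((a_0 + m')/q').
  step 1: m=15, q=29, a=1
  step 2: m=14, q=2, a=14
  step 3: m=14, q=29, a=1
  step 4: m=15, q=1, a=30
a_4 = 2*a_0 = 30, so the period closes here.
sqrt(254) = [15; 1, 14, 1, 30]
Period length = 4

4


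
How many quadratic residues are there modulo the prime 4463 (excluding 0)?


For prime p, the number of non-zero quadratic residues is (p-1)/2.
= (4463-1)/2
= 2231

2231


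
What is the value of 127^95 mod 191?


p = 191 is prime and the exponent is (p-1)/2 = 95, so by Euler's criterion 127^95 = (127/191) = +1 or -1 mod 191.
Compute by square-and-multiply:
  95 = 64 + 16 + 8 + 4 + 2 + 1 (binary 1011111)
  Repeated squaring mod 191: 127^1 = 127, 127^2 = 85, 127^4 = 158, 127^8 = 134, 127^16 = 2, 127^32 = 4, 127^64 = 16
  127^95 = 127^64 * 127^16 * 127^8 * 127^4 * 127^2 * 127^1 = 16 * 2 * 134 * 158 * 85 * 127 mod 191
    16 * 2 = 32 = 32 mod 191
    32 * 134 = 4288 = 86 mod 191
    86 * 158 = 13588 = 27 mod 191
    27 * 85 = 2295 = 3 mod 191
    3 * 127 = 381 = 190 mod 191
  127^95 = 190 mod 191
Result 190 = p - 1 = -1 mod 191: 127 is a quadratic non-residue mod 191. As a residue in [0, p-1] the value is 190.
127^95 mod 191 = 190

190


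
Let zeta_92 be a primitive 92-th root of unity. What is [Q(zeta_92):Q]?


The degree equals Euler's totient phi(92).
92 = 2^2 * 23
phi(92) = 44

44


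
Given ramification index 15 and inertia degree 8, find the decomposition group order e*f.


|D_P| = e * f
= 15 * 8
= 120

120


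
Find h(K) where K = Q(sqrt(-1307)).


K = Q(sqrt(-1307)). d mod 4 = 1, so D = disc(K) = d = -1307
h(K) equals the number of primitive reduced positive-definite forms (a, b, c) = a*x^2 + b*x*y + c*y^2 with b^2 - 4ac = D,
where reduced means |b| <= a <= c, with b >= 0 whenever |b| = a or a = c, and primitive means gcd(a, b, c) = 1.
Reduced forces 3a^2 <= |D| = 1307, so 1 <= a <= 20; b must have the parity of D, and c = (b^2 - D)/(4a) must be an integer >= a.
Enumerate a = 1..20, b in [-a, a]:
  a=1: (1, 1, 327)  [1]
  a=2: none
  a=3: (3, -1, 109), (3, 1, 109)  [2]
  a=4..6: none
  a=7: (7, -3, 47), (7, 3, 47)  [2]
  a=8: none
  a=9: (9, -5, 37), (9, 5, 37)  [2]
  a=10..16: none
  a=17: (17, -11, 21), (17, 11, 21)  [2]
  a=18: none
  a=19: (19, -17, 21), (19, 17, 21)  [2]
  a=20: none
Total reduced forms: 1 + 2 + 2 + 2 + 2 + 2 = 11
h = 11

11


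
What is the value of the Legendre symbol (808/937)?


p = 937 is prime, so compute (808/937) with the reciprocity algorithm (Jacobi-symbol steps: pull out 2s via (2/n), flip via reciprocity, reduce):
  pull out 2: (2/937) = +1  (since 937 mod 8 = 1)
  pull out 2: (2/937) = +1  (since 937 mod 8 = 1)
  pull out 2: (2/937) = +1  (since 937 mod 8 = 1)
  reciprocity: (101/937) -> +(937/101)
  reduce: (28/101)
  pull out 2: (2/101) = -1  (since 101 mod 8 = 5)
  pull out 2: (2/101) = -1  (since 101 mod 8 = 5)
  reciprocity: (7/101) -> +(101/7)
  reduce: (3/7)
  reciprocity: (3/7) -> -(7/3)
  reduce: (1/3)
  (1/3) = 1
Product of signs = -1
(808/937) = -1

-1


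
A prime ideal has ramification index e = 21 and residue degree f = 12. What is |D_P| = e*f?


|D_P| = e * f
= 21 * 12
= 252

252


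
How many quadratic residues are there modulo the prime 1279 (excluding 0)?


For prime p, the number of non-zero quadratic residues is (p-1)/2.
= (1279-1)/2
= 639

639


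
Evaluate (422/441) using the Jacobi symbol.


Compute (422/441) via quadratic reciprocity:
  pull out 2: (2/441) = +1  (since 441 mod 8 = 1)
  reciprocity: (211/441) -> +(441/211)
  reduce: (19/211)
  reciprocity: (19/211) -> -(211/19)
  reduce: (2/19)
  pull out 2: (2/19) = -1  (since 19 mod 8 = 3)
  (1/19) = 1
Product of signs = 1

1


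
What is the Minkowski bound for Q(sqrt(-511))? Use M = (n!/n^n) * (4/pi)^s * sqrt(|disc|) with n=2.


d = -511, d mod 4 = 1, so disc(K) = d = -511; |disc(K)| = 511
Imaginary quadratic field, so n = 2, s = r2 = 1, r1 = 0
M = (n!/n^n) * (4/pi)^s * sqrt(|disc(K)|) = (2!/2^2) * (4/pi)^1 * sqrt(511)
= 0.5 * 1.273240 * 22.605309
= 14.3910

14.3910


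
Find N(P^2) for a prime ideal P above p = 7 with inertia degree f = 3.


N(P^a) = p^(a*f)
= 7^(2*3)
= 7^6
= 117649

117649


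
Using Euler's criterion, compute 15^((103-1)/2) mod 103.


p = 103 is prime and the exponent is (p-1)/2 = 51, so by Euler's criterion 15^51 = (15/103) = +1 or -1 mod 103.
Compute by square-and-multiply:
  51 = 32 + 16 + 2 + 1 (binary 110011)
  Repeated squaring mod 103: 15^1 = 15, 15^2 = 19, 15^4 = 52, 15^8 = 26, 15^16 = 58, 15^32 = 68
  15^51 = 15^32 * 15^16 * 15^2 * 15^1 = 68 * 58 * 19 * 15 mod 103
    68 * 58 = 3944 = 30 mod 103
    30 * 19 = 570 = 55 mod 103
    55 * 15 = 825 = 1 mod 103
  15^51 = 1 mod 103
Result 1: 15 is a quadratic residue mod 103.
15^51 mod 103 = 1

1


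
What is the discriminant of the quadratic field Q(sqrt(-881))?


For K = Q(sqrt(d)) with d squarefree: disc(K) = d if d = 1 mod 4, and disc(K) = 4d if d = 2 or 3 mod 4.
Here d = -881, and d mod 4 = 3.
d = 3 mod 4, not 1 (O_K = Z[sqrt(d)]), so disc(K) = 4d = 4 * (-881) = -3524

-3524


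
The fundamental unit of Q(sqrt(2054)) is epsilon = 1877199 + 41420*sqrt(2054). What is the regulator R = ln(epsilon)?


epsilon = 1877199 + 41420*sqrt(2054)
= 3.7544e+06
R = ln(3.7544e+06)
= 15.1384

15.1384


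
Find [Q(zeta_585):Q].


The degree equals Euler's totient phi(585).
585 = 3^2 * 5 * 13
phi(585) = 288

288


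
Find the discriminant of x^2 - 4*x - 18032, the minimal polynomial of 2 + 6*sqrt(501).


The element 2 + 6*sqrt(501) has minimal polynomial:
x^2 - 4*x - 18032
Discriminant = (-4)^2 - 4*(-18032)
= 16 + 72128
= 72144

72144


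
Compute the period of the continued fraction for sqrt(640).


Run the CF algorithm for sqrt(640).
a_0 = floor(sqrt(640)) = 25; set m_0=0, q_0=1.
Recurrence: m' = q*a - m,  q' = (d - m'^2)/q,  a' = floor((a_0 + m')/q').
  step 1: m=25, q=15, a=3
  step 2: m=20, q=16, a=2
  step 3: m=12, q=31, a=1
  step 4: m=19, q=9, a=4
  step 5: m=17, q=39, a=1
  step 6: m=22, q=4, a=11
  step 7: m=22, q=39, a=1
  step 8: m=17, q=9, a=4
  step 9: m=19, q=31, a=1
  step 10: m=12, q=16, a=2
  step 11: m=20, q=15, a=3
  step 12: m=25, q=1, a=50
a_12 = 2*a_0 = 50, so the period closes here.
sqrt(640) = [25; 3, 2, 1, 4, 1, 11, 1, 4, 1, 2, 3, 50]
Period length = 12

12


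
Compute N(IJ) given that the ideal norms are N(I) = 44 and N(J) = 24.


N(IJ) = N(I) * N(J)
= 44 * 24
= 1056

1056


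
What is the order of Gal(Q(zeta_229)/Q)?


|Gal(Q(zeta_229)/Q)| = phi(229)
= 228

228


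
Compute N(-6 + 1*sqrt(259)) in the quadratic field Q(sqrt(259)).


N(a + b*sqrt(d)) = a^2 - d*b^2
= (-6)^2 - (259)*(1)^2
= 36 - 259
= -223

-223


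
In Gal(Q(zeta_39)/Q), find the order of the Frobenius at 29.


The Frobenius at p in Gal(Q(zeta_n)/Q) = (Z/nZ)* is the class of p, so its order is ord_39(29), the smallest k >= 1 with 29^k = 1 mod 39.
n = 39 = 3 * 13, phi(39) = 24; the order divides phi(n).
Divisors of 24: 1, 2, 3, 4, 6, 8, 12, 24
Repeated squaring mod 39: 29^1 = 29, 29^2 = 22, 29^4 = 16, 29^8 = 22, 29^16 = 16
Test divisors in increasing order:
  k=1: 29^1 = 29 mod 39
  k=2: 29^2 = 22 mod 39
  k=3: 29^3 = 22 * 29 = 14 mod 39
  k=4: 29^4 = 16 mod 39
  k=6: 29^6 = 16 * 22 = 1 mod 39  <- first divisor giving 1
Order = 6

6


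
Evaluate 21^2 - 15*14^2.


x^2 - d*y^2
= 21^2 - 15*14^2
= 441 - 2940
= -2499

-2499


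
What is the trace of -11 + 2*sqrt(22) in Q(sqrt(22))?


Tr(a + b*sqrt(d)) = (a + b*sqrt(d)) + (a - b*sqrt(d)) = 2a
= 2 * (-11)
= -22

-22
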